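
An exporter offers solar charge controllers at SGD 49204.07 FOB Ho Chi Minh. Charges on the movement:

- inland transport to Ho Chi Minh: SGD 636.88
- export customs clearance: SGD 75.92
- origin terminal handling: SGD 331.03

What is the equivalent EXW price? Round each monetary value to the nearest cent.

From FOB to EXW, the seller no longer bears: inland to port, export clearance, origin terminal.
EXW price = 49204.07 − 636.88 − 75.92 − 331.03 = 48160.24

EXW price: SGD 48160.24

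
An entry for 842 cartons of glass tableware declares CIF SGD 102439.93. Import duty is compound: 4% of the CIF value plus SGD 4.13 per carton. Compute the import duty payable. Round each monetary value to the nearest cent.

Import duty: SGD 7575.06

Ad valorem component: 102439.93 × 4% = 4097.60
Specific component: 842 × 4.13 = 3477.46
Import duty = 4097.60 + 3477.46 = 7575.06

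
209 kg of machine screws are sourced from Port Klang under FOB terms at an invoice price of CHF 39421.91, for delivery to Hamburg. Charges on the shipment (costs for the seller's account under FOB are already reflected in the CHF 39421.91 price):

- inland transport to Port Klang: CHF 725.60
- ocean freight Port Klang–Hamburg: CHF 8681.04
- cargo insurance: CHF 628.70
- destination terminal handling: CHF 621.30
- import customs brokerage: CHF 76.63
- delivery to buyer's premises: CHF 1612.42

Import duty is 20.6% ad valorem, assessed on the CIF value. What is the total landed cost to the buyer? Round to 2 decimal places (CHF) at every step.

FOB: the seller bears costs until goods are on board at the origin port; the buyer bears freight, insurance and all costs thereafter.
Already in the invoice (seller's account under FOB): inland to port — exclude.
CIF value = FOB price + freight + insurance = 39421.91 + 8681.04 + 628.70 = 48731.65
Import duty = 48731.65 × 20.6% = 10038.72
Buyer bears: freight 8681.04 + insurance 628.70 + destination terminal 621.30 + brokerage 76.63 + delivery 1612.42 + duty 10038.72 = 21658.81
Landed cost = invoice 39421.91 + 21658.81 = 61080.72

Total landed cost: CHF 61080.72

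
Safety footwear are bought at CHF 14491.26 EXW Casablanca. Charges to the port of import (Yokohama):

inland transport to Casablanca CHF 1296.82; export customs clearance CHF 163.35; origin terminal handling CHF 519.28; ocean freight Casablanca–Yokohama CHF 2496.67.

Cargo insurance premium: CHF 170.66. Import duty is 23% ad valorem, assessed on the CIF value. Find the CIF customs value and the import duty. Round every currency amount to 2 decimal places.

CIF = EXW price + pre-shipment costs + freight + insurance
CIF = 14491.26 + 1296.82 + 163.35 + 519.28 + 2496.67 + 170.66 = 19138.04
Import duty = 19138.04 × 23% = 4401.75

CIF value: CHF 19138.04; import duty: CHF 4401.75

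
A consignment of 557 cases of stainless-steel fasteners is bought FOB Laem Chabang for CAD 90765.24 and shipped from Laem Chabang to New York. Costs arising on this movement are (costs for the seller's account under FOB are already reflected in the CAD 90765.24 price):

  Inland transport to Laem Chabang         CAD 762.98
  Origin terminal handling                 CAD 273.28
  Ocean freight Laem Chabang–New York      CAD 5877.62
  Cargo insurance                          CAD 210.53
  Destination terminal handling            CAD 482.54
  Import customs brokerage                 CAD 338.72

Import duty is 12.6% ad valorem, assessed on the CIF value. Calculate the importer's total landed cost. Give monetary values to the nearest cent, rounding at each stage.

FOB: the seller bears costs until goods are on board at the origin port; the buyer bears freight, insurance and all costs thereafter.
Already in the invoice (seller's account under FOB): inland to port, origin terminal — exclude.
CIF value = FOB price + freight + insurance = 90765.24 + 5877.62 + 210.53 = 96853.39
Import duty = 96853.39 × 12.6% = 12203.53
Buyer bears: freight 5877.62 + insurance 210.53 + destination terminal 482.54 + brokerage 338.72 + duty 12203.53 = 19112.94
Landed cost = invoice 90765.24 + 19112.94 = 109878.18

Total landed cost: CAD 109878.18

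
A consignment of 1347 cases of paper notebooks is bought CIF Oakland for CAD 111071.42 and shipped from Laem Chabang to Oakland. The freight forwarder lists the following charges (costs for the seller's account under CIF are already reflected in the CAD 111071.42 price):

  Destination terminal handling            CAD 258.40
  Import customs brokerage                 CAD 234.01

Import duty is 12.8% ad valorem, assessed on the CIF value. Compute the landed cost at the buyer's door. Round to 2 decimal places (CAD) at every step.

CIF: the seller pays costs through ocean freight and marine insurance to the destination port.
The CIF price already equals the CIF value: 111071.42
Import duty = 111071.42 × 12.8% = 14217.14
Buyer bears: destination terminal 258.40 + brokerage 234.01 + duty 14217.14 = 14709.55
Landed cost = invoice 111071.42 + 14709.55 = 125780.97

Total landed cost: CAD 125780.97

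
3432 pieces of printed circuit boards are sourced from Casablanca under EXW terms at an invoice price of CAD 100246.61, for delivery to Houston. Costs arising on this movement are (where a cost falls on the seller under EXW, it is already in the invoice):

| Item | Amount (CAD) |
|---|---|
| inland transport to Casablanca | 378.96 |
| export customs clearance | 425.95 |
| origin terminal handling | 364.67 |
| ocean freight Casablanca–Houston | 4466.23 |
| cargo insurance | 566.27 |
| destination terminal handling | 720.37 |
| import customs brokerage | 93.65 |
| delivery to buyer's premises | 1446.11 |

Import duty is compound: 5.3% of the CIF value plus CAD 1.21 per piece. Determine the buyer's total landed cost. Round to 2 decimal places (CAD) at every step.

EXW: the seller makes goods available at their premises; the buyer bears all onward costs.
CIF value = EXW price + inland to port + export clearance + origin terminal + freight + insurance = 100246.61 + 378.96 + 425.95 + 364.67 + 4466.23 + 566.27 = 106448.69
Ad valorem component: 106448.69 × 5.3% = 5641.78
Specific component: 3432 × 1.21 = 4152.72
Import duty = 5641.78 + 4152.72 = 9794.50
Buyer bears: inland to port 378.96 + export clearance 425.95 + origin terminal 364.67 + freight 4466.23 + insurance 566.27 + destination terminal 720.37 + brokerage 93.65 + delivery 1446.11 + duty 9794.50 = 18256.71
Landed cost = invoice 100246.61 + 18256.71 = 118503.32

Total landed cost: CAD 118503.32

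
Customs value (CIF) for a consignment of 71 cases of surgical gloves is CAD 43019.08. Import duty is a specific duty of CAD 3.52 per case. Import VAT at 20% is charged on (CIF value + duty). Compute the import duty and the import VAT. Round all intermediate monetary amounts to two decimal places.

Import duty = 71 × 3.52 = 249.92
VAT base = CIF + duty = 43019.08 + 249.92 = 43269.00
Import VAT = 43269.00 × 20% = 8653.80

Import duty: CAD 249.92; import VAT: CAD 8653.80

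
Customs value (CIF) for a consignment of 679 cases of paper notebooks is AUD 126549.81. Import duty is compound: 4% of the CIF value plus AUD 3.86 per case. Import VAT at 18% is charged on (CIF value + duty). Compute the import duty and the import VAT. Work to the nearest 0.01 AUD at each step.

Ad valorem component: 126549.81 × 4% = 5061.99
Specific component: 679 × 3.86 = 2620.94
Import duty = 5061.99 + 2620.94 = 7682.93
VAT base = CIF + duty = 126549.81 + 7682.93 = 134232.74
Import VAT = 134232.74 × 18% = 24161.89

Import duty: AUD 7682.93; import VAT: AUD 24161.89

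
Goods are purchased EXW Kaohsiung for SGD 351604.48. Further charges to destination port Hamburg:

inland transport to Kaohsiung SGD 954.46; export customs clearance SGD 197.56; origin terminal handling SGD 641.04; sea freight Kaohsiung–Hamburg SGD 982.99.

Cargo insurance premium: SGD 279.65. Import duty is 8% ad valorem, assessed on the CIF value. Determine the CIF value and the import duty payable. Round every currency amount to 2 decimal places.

CIF value: SGD 354660.18; import duty: SGD 28372.81

CIF = EXW price + pre-shipment costs + freight + insurance
CIF = 351604.48 + 954.46 + 197.56 + 641.04 + 982.99 + 279.65 = 354660.18
Import duty = 354660.18 × 8% = 28372.81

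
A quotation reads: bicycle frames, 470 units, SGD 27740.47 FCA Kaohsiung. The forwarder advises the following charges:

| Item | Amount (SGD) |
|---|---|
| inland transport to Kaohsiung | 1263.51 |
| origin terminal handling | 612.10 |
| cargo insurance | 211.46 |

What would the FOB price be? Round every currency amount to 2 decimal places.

FOB price: SGD 28352.57

Not relevant to the conversion: inland to port — on the seller under both FCA and FOB; already in the FCA price and stays in the FOB price. insurance — on the buyer under both terms; not part of either seller's price.
From FCA to FOB, the seller additionally bears: origin terminal.
FOB price = 27740.47 + 612.10 = 28352.57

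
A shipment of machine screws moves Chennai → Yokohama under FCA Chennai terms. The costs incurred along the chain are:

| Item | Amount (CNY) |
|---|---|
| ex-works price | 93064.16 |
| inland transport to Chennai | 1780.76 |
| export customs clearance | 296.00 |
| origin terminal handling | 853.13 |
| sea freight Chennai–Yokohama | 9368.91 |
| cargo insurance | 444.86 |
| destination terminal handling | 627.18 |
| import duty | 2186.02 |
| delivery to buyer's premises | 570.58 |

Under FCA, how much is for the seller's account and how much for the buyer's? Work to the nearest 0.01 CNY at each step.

FCA: the seller delivers export-cleared goods to the carrier; the buyer bears costs from that point.
Seller's account: goods 93064.16 + inland to port 1780.76 + export clearance 296.00 = 95140.92
Buyer's account: origin terminal 853.13 + freight 9368.91 + insurance 444.86 + destination terminal 627.18 + duty 2186.02 + delivery 570.58 = 14050.68

Seller: CNY 95140.92; buyer: CNY 14050.68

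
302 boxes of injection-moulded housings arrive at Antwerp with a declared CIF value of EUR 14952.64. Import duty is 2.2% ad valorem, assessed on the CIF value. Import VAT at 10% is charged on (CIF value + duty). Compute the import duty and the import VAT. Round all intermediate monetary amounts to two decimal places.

Import duty = 14952.64 × 2.2% = 328.96
VAT base = CIF + duty = 14952.64 + 328.96 = 15281.60
Import VAT = 15281.60 × 10% = 1528.16

Import duty: EUR 328.96; import VAT: EUR 1528.16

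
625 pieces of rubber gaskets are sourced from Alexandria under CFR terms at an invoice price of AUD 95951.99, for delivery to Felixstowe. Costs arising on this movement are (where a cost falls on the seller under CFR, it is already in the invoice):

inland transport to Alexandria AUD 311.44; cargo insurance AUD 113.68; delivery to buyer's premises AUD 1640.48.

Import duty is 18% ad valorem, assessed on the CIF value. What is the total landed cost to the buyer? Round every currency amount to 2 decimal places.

Total landed cost: AUD 114997.97

CFR: the seller pays costs through ocean freight to the destination port, but not insurance.
Already in the invoice (seller's account under CFR): inland to port — exclude.
CIF value = CFR price + insurance = 95951.99 + 113.68 = 96065.67
Import duty = 96065.67 × 18% = 17291.82
Buyer bears: insurance 113.68 + delivery 1640.48 + duty 17291.82 = 19045.98
Landed cost = invoice 95951.99 + 19045.98 = 114997.97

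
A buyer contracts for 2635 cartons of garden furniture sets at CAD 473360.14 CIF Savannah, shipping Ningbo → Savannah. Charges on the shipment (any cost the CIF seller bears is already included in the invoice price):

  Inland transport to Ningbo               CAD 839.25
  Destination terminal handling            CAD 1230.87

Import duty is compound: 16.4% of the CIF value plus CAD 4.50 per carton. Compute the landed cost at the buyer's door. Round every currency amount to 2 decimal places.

Total landed cost: CAD 564079.57

CIF: the seller pays costs through ocean freight and marine insurance to the destination port.
Already in the invoice (seller's account under CIF): inland to port — exclude.
The CIF price already equals the CIF value: 473360.14
Ad valorem component: 473360.14 × 16.4% = 77631.06
Specific component: 2635 × 4.50 = 11857.50
Import duty = 77631.06 + 11857.50 = 89488.56
Buyer bears: destination terminal 1230.87 + duty 89488.56 = 90719.43
Landed cost = invoice 473360.14 + 90719.43 = 564079.57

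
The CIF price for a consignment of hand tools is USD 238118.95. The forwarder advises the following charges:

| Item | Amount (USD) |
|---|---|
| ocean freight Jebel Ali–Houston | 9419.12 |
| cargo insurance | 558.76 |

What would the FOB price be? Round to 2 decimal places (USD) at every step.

FOB price: USD 228141.07

From CIF to FOB, the seller no longer bears: freight, insurance.
FOB price = 238118.95 − 9419.12 − 558.76 = 228141.07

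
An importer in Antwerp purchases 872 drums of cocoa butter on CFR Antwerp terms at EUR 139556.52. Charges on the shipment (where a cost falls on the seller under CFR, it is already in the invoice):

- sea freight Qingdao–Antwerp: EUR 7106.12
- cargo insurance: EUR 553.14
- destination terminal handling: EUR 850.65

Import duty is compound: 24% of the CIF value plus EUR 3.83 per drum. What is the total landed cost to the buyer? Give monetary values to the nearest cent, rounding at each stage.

Total landed cost: EUR 177926.39

CFR: the seller pays costs through ocean freight to the destination port, but not insurance.
Already in the invoice (seller's account under CFR): freight — exclude.
CIF value = CFR price + insurance = 139556.52 + 553.14 = 140109.66
Ad valorem component: 140109.66 × 24% = 33626.32
Specific component: 872 × 3.83 = 3339.76
Import duty = 33626.32 + 3339.76 = 36966.08
Buyer bears: insurance 553.14 + destination terminal 850.65 + duty 36966.08 = 38369.87
Landed cost = invoice 139556.52 + 38369.87 = 177926.39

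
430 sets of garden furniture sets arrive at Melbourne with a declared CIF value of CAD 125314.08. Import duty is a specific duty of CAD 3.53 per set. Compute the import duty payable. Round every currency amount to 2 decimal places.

Import duty = 430 × 3.53 = 1517.90

Import duty: CAD 1517.90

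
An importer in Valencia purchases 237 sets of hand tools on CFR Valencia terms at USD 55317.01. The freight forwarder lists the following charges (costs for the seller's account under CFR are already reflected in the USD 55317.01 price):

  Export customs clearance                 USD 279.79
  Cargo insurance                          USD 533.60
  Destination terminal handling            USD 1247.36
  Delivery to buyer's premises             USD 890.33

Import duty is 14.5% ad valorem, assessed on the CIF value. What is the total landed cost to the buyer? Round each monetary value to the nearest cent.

CFR: the seller pays costs through ocean freight to the destination port, but not insurance.
Already in the invoice (seller's account under CFR): export clearance — exclude.
CIF value = CFR price + insurance = 55317.01 + 533.60 = 55850.61
Import duty = 55850.61 × 14.5% = 8098.34
Buyer bears: insurance 533.60 + destination terminal 1247.36 + delivery 890.33 + duty 8098.34 = 10769.63
Landed cost = invoice 55317.01 + 10769.63 = 66086.64

Total landed cost: USD 66086.64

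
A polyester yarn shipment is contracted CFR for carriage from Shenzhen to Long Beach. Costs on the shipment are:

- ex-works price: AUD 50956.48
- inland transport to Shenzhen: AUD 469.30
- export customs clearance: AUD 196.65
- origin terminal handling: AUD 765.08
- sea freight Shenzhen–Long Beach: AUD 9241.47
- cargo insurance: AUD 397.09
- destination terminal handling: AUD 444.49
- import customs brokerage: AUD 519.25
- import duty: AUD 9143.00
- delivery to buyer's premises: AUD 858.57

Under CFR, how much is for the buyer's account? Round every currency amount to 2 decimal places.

CFR: the seller pays costs through ocean freight to the destination port, but not insurance.
Seller's account: goods 50956.48 + inland to port 469.30 + export clearance 196.65 + origin terminal 765.08 + freight 9241.47 = 61628.98
Buyer's account: insurance 397.09 + destination terminal 444.49 + brokerage 519.25 + duty 9143.00 + delivery 858.57 = 11362.40

Buyer's account: AUD 11362.40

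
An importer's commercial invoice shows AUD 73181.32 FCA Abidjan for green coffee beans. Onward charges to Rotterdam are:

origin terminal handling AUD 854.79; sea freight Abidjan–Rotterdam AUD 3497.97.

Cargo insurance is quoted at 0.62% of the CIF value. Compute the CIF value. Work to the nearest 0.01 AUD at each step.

CIF value: AUD 78017.79

Let C be the CIF value. C = FCA price + pre-shipment costs + freight + 0.62% × C
C − 0.62% × C = 73181.32 + 854.79 + 3497.97
0.9938 × C = 77534.08
C = 77534.08 / 0.9938 = 78017.79
Insurance premium = 0.62% × 78017.79 = 483.71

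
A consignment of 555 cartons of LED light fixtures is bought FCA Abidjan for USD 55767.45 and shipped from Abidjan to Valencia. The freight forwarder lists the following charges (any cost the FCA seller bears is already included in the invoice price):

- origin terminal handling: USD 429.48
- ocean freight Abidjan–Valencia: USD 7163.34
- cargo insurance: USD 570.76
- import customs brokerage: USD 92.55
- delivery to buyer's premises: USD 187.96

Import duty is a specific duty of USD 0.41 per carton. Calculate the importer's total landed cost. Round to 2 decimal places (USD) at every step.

FCA: the seller delivers export-cleared goods to the carrier; the buyer bears costs from that point.
CIF value = FCA price + origin terminal + freight + insurance = 55767.45 + 429.48 + 7163.34 + 570.76 = 63931.03
Import duty = 555 × 0.41 = 227.55
Buyer bears: origin terminal 429.48 + freight 7163.34 + insurance 570.76 + brokerage 92.55 + delivery 187.96 + duty 227.55 = 8671.64
Landed cost = invoice 55767.45 + 8671.64 = 64439.09

Total landed cost: USD 64439.09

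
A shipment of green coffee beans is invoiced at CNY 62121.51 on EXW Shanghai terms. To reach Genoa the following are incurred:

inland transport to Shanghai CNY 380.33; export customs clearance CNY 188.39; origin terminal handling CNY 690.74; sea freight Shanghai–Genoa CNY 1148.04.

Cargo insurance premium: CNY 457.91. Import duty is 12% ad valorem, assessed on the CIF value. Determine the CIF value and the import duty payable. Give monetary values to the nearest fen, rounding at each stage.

CIF = EXW price + pre-shipment costs + freight + insurance
CIF = 62121.51 + 380.33 + 188.39 + 690.74 + 1148.04 + 457.91 = 64986.92
Import duty = 64986.92 × 12% = 7798.43

CIF value: CNY 64986.92; import duty: CNY 7798.43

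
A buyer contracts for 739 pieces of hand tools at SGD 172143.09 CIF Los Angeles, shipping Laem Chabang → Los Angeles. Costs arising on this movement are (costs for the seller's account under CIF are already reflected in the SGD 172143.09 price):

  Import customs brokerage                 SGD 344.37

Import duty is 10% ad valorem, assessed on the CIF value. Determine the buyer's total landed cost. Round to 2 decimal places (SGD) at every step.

Total landed cost: SGD 189701.77

CIF: the seller pays costs through ocean freight and marine insurance to the destination port.
The CIF price already equals the CIF value: 172143.09
Import duty = 172143.09 × 10% = 17214.31
Buyer bears: brokerage 344.37 + duty 17214.31 = 17558.68
Landed cost = invoice 172143.09 + 17558.68 = 189701.77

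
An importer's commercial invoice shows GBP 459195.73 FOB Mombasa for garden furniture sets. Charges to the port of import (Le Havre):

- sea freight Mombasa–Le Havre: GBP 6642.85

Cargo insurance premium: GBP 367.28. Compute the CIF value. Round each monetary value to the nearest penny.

CIF value: GBP 466205.86

CIF = FOB price + freight + insurance
CIF = 459195.73 + 6642.85 + 367.28 = 466205.86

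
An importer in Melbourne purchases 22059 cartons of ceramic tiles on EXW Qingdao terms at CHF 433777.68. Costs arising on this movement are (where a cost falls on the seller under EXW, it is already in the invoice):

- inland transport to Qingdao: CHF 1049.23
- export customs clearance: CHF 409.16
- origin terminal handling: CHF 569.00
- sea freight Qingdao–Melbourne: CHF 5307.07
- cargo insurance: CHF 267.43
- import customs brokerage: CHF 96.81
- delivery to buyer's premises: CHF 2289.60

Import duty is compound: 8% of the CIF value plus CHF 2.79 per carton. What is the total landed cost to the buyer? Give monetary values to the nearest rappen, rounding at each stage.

Total landed cost: CHF 540620.96

EXW: the seller makes goods available at their premises; the buyer bears all onward costs.
CIF value = EXW price + inland to port + export clearance + origin terminal + freight + insurance = 433777.68 + 1049.23 + 409.16 + 569.00 + 5307.07 + 267.43 = 441379.57
Ad valorem component: 441379.57 × 8% = 35310.37
Specific component: 22059 × 2.79 = 61544.61
Import duty = 35310.37 + 61544.61 = 96854.98
Buyer bears: inland to port 1049.23 + export clearance 409.16 + origin terminal 569.00 + freight 5307.07 + insurance 267.43 + brokerage 96.81 + delivery 2289.60 + duty 96854.98 = 106843.28
Landed cost = invoice 433777.68 + 106843.28 = 540620.96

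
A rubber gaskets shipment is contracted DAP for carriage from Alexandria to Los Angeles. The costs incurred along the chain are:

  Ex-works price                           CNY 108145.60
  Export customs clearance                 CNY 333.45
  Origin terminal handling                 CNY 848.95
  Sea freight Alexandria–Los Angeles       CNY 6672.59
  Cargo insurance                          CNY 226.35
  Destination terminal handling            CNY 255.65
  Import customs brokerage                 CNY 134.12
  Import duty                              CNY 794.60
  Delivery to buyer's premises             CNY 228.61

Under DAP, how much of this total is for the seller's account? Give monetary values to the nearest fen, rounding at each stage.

Seller's account: CNY 116711.20

DAP: the seller bears all costs to the named destination except import duty and clearance.
Seller's account: goods 108145.60 + export clearance 333.45 + origin terminal 848.95 + freight 6672.59 + insurance 226.35 + destination terminal 255.65 + delivery 228.61 = 116711.20
Buyer's account: brokerage 134.12 + duty 794.60 = 928.72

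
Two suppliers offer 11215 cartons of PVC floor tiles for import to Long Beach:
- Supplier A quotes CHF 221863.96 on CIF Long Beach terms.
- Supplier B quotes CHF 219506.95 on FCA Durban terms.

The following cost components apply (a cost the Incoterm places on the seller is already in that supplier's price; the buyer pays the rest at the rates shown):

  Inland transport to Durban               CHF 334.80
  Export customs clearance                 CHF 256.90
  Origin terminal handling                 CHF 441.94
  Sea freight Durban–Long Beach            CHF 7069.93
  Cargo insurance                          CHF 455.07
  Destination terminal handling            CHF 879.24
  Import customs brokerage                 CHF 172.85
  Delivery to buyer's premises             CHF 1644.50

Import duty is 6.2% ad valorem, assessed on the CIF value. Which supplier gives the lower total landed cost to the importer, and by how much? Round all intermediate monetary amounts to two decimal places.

Supplier A is cheaper by CHF 5957.74

Supplier A (CIF):
The CIF price already equals the CIF value: 221863.96
Import duty = 221863.96 × 6.2% = 13755.57
Buyer bears (A): 879.24 + 172.85 + 1644.50 = 2696.59
Landed cost (A) = invoice 221863.96 + 2696.59 + duty 13755.57 = 238316.12
Supplier B (FCA):
CIF value = FCA price + origin terminal + freight + insurance = 219506.95 + 441.94 + 7069.93 + 455.07 = 227473.89
Import duty = 227473.89 × 6.2% = 14103.38
Buyer bears (B): 441.94 + 7069.93 + 455.07 + 879.24 + 172.85 + 1644.50 = 10663.53
Landed cost (B) = invoice 219506.95 + 10663.53 + duty 14103.38 = 244273.86
Difference = |238316.12 − 244273.86| = 5957.74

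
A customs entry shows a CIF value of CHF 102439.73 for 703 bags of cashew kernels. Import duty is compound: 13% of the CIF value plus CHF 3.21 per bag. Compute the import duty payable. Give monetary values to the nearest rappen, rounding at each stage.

Ad valorem component: 102439.73 × 13% = 13317.16
Specific component: 703 × 3.21 = 2256.63
Import duty = 13317.16 + 2256.63 = 15573.79

Import duty: CHF 15573.79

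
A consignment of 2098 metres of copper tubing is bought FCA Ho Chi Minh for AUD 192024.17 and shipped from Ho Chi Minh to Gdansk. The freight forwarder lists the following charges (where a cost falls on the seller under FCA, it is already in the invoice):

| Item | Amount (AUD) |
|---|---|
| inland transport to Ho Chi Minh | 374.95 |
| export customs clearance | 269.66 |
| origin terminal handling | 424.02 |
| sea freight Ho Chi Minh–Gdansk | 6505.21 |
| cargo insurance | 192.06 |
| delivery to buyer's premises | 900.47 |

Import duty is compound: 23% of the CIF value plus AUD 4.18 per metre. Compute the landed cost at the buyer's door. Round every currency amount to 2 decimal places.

Total landed cost: AUD 254619.03

FCA: the seller delivers export-cleared goods to the carrier; the buyer bears costs from that point.
Already in the invoice (seller's account under FCA): inland to port, export clearance — exclude.
CIF value = FCA price + origin terminal + freight + insurance = 192024.17 + 424.02 + 6505.21 + 192.06 = 199145.46
Ad valorem component: 199145.46 × 23% = 45803.46
Specific component: 2098 × 4.18 = 8769.64
Import duty = 45803.46 + 8769.64 = 54573.10
Buyer bears: origin terminal 424.02 + freight 6505.21 + insurance 192.06 + delivery 900.47 + duty 54573.10 = 62594.86
Landed cost = invoice 192024.17 + 62594.86 = 254619.03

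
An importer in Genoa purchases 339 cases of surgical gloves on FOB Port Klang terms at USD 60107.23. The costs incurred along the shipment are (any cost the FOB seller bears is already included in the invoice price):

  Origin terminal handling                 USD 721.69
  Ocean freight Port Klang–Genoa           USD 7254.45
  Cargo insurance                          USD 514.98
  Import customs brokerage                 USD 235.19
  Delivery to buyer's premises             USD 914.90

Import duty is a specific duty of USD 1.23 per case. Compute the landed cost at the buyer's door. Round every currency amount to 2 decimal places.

Total landed cost: USD 69443.72

FOB: the seller bears costs until goods are on board at the origin port; the buyer bears freight, insurance and all costs thereafter.
Already in the invoice (seller's account under FOB): origin terminal — exclude.
CIF value = FOB price + freight + insurance = 60107.23 + 7254.45 + 514.98 = 67876.66
Import duty = 339 × 1.23 = 416.97
Buyer bears: freight 7254.45 + insurance 514.98 + brokerage 235.19 + delivery 914.90 + duty 416.97 = 9336.49
Landed cost = invoice 60107.23 + 9336.49 = 69443.72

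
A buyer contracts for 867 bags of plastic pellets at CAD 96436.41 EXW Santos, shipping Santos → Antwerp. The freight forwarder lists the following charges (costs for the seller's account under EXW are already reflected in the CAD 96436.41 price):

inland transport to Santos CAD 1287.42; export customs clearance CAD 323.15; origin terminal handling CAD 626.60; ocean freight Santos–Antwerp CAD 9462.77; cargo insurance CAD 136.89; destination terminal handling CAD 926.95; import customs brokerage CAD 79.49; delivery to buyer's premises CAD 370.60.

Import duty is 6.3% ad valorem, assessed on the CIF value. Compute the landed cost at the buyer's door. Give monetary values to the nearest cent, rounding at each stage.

EXW: the seller makes goods available at their premises; the buyer bears all onward costs.
CIF value = EXW price + inland to port + export clearance + origin terminal + freight + insurance = 96436.41 + 1287.42 + 323.15 + 626.60 + 9462.77 + 136.89 = 108273.24
Import duty = 108273.24 × 6.3% = 6821.21
Buyer bears: inland to port 1287.42 + export clearance 323.15 + origin terminal 626.60 + freight 9462.77 + insurance 136.89 + destination terminal 926.95 + brokerage 79.49 + delivery 370.60 + duty 6821.21 = 20035.08
Landed cost = invoice 96436.41 + 20035.08 = 116471.49

Total landed cost: CAD 116471.49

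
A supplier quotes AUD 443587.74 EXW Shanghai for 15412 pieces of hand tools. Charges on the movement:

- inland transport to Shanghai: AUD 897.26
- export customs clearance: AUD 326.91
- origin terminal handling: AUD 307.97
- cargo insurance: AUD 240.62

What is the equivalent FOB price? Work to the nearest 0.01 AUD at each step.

FOB price: AUD 445119.88

Not relevant to the conversion: insurance — on the buyer under both terms; not part of either seller's price.
From EXW to FOB, the seller additionally bears: inland to port, export clearance, origin terminal.
FOB price = 443587.74 + 897.26 + 326.91 + 307.97 = 445119.88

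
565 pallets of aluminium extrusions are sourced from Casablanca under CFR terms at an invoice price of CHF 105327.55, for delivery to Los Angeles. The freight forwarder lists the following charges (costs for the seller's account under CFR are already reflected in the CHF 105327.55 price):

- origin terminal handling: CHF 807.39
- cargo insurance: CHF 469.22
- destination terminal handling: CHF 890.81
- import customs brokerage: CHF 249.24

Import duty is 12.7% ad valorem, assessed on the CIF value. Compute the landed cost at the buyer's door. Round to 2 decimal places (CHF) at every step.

CFR: the seller pays costs through ocean freight to the destination port, but not insurance.
Already in the invoice (seller's account under CFR): origin terminal — exclude.
CIF value = CFR price + insurance = 105327.55 + 469.22 = 105796.77
Import duty = 105796.77 × 12.7% = 13436.19
Buyer bears: insurance 469.22 + destination terminal 890.81 + brokerage 249.24 + duty 13436.19 = 15045.46
Landed cost = invoice 105327.55 + 15045.46 = 120373.01

Total landed cost: CHF 120373.01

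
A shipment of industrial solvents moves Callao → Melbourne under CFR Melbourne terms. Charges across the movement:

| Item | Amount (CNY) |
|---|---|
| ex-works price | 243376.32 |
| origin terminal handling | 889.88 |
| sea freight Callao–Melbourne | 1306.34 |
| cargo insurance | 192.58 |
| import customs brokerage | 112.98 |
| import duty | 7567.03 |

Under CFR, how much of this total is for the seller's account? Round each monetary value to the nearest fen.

CFR: the seller pays costs through ocean freight to the destination port, but not insurance.
Seller's account: goods 243376.32 + origin terminal 889.88 + freight 1306.34 = 245572.54
Buyer's account: insurance 192.58 + brokerage 112.98 + duty 7567.03 = 7872.59

Seller's account: CNY 245572.54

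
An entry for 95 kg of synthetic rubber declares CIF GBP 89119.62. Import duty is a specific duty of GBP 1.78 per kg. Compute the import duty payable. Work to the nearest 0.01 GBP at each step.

Import duty: GBP 169.10

Import duty = 95 × 1.78 = 169.10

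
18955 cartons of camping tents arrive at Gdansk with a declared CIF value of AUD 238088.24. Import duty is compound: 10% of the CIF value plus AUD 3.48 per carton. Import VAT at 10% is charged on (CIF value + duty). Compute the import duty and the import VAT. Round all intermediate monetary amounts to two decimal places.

Ad valorem component: 238088.24 × 10% = 23808.82
Specific component: 18955 × 3.48 = 65963.40
Import duty = 23808.82 + 65963.40 = 89772.22
VAT base = CIF + duty = 238088.24 + 89772.22 = 327860.46
Import VAT = 327860.46 × 10% = 32786.05

Import duty: AUD 89772.22; import VAT: AUD 32786.05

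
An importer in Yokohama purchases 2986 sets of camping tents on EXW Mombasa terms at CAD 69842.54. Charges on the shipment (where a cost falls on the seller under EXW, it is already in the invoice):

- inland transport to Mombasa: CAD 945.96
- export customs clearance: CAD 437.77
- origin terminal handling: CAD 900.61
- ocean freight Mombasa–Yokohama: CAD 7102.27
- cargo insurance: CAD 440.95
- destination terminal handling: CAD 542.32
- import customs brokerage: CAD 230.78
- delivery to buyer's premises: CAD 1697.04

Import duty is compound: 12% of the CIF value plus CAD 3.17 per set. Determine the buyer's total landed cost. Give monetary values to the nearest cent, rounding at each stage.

EXW: the seller makes goods available at their premises; the buyer bears all onward costs.
CIF value = EXW price + inland to port + export clearance + origin terminal + freight + insurance = 69842.54 + 945.96 + 437.77 + 900.61 + 7102.27 + 440.95 = 79670.10
Ad valorem component: 79670.10 × 12% = 9560.41
Specific component: 2986 × 3.17 = 9465.62
Import duty = 9560.41 + 9465.62 = 19026.03
Buyer bears: inland to port 945.96 + export clearance 437.77 + origin terminal 900.61 + freight 7102.27 + insurance 440.95 + destination terminal 542.32 + brokerage 230.78 + delivery 1697.04 + duty 19026.03 = 31323.73
Landed cost = invoice 69842.54 + 31323.73 = 101166.27

Total landed cost: CAD 101166.27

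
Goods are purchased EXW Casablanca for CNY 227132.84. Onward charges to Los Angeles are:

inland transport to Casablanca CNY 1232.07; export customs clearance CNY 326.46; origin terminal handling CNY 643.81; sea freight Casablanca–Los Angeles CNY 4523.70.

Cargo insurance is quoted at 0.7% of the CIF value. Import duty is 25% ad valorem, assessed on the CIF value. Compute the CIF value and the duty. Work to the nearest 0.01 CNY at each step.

Let C be the CIF value. C = EXW price + pre-shipment costs + freight + 0.7% × C
C − 0.7% × C = 227132.84 + 1232.07 + 326.46 + 643.81 + 4523.70
0.993 × C = 233858.88
C = 233858.88 / 0.993 = 235507.43
Insurance premium = 0.7% × 235507.43 = 1648.55
Import duty = 235507.43 × 25% = 58876.86

CIF value: CNY 235507.43; import duty: CNY 58876.86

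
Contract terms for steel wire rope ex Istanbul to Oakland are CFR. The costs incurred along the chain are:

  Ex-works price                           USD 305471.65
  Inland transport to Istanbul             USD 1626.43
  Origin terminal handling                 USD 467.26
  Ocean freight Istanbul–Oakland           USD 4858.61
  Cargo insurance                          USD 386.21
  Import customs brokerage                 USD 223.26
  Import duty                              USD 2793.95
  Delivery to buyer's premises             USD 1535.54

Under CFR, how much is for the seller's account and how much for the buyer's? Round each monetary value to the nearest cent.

Seller: USD 312423.95; buyer: USD 4938.96

CFR: the seller pays costs through ocean freight to the destination port, but not insurance.
Seller's account: goods 305471.65 + inland to port 1626.43 + origin terminal 467.26 + freight 4858.61 = 312423.95
Buyer's account: insurance 386.21 + brokerage 223.26 + duty 2793.95 + delivery 1535.54 = 4938.96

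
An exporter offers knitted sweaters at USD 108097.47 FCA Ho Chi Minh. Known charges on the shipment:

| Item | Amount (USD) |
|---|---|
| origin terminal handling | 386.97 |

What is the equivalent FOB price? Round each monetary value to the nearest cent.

FOB price: USD 108484.44

From FCA to FOB, the seller additionally bears: origin terminal.
FOB price = 108097.47 + 386.97 = 108484.44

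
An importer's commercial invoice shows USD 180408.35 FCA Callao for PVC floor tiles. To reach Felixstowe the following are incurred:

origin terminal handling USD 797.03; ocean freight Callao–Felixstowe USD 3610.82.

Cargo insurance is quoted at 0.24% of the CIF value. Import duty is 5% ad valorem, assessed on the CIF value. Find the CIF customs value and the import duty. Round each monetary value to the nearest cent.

CIF value: USD 185260.83; import duty: USD 9263.04

Let C be the CIF value. C = FCA price + pre-shipment costs + freight + 0.24% × C
C − 0.24% × C = 180408.35 + 797.03 + 3610.82
0.9976 × C = 184816.20
C = 184816.20 / 0.9976 = 185260.83
Insurance premium = 0.24% × 185260.83 = 444.63
Import duty = 185260.83 × 5% = 9263.04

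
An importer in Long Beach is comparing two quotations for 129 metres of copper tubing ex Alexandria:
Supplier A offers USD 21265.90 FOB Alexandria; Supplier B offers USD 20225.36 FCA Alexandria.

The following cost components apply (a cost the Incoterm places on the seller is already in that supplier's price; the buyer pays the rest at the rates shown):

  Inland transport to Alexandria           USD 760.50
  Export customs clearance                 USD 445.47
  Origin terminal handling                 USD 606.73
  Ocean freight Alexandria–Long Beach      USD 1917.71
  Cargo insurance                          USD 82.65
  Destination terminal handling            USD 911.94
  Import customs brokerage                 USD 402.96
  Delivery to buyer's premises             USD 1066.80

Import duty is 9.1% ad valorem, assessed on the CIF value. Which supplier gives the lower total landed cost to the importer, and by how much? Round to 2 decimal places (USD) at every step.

Supplier B is cheaper by USD 473.29

Supplier A (FOB):
CIF value = FOB price + freight + insurance = 21265.90 + 1917.71 + 82.65 = 23266.26
Import duty = 23266.26 × 9.1% = 2117.23
Buyer bears (A): 1917.71 + 82.65 + 911.94 + 402.96 + 1066.80 = 4382.06
Landed cost (A) = invoice 21265.90 + 4382.06 + duty 2117.23 = 27765.19
Supplier B (FCA):
CIF value = FCA price + origin terminal + freight + insurance = 20225.36 + 606.73 + 1917.71 + 82.65 = 22832.45
Import duty = 22832.45 × 9.1% = 2077.75
Buyer bears (B): 606.73 + 1917.71 + 82.65 + 911.94 + 402.96 + 1066.80 = 4988.79
Landed cost (B) = invoice 20225.36 + 4988.79 + duty 2077.75 = 27291.90
Difference = |27765.19 − 27291.90| = 473.29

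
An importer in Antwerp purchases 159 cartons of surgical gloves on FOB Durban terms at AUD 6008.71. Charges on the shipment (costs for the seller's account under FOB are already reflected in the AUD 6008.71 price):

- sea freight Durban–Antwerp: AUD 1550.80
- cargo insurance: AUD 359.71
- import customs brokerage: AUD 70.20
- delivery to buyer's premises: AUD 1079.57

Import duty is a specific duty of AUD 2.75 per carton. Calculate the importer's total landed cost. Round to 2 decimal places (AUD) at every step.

FOB: the seller bears costs until goods are on board at the origin port; the buyer bears freight, insurance and all costs thereafter.
CIF value = FOB price + freight + insurance = 6008.71 + 1550.80 + 359.71 = 7919.22
Import duty = 159 × 2.75 = 437.25
Buyer bears: freight 1550.80 + insurance 359.71 + brokerage 70.20 + delivery 1079.57 + duty 437.25 = 3497.53
Landed cost = invoice 6008.71 + 3497.53 = 9506.24

Total landed cost: AUD 9506.24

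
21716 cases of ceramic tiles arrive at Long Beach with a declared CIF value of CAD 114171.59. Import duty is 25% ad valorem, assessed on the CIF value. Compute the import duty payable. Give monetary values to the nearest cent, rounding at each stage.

Import duty = 114171.59 × 25% = 28542.90

Import duty: CAD 28542.90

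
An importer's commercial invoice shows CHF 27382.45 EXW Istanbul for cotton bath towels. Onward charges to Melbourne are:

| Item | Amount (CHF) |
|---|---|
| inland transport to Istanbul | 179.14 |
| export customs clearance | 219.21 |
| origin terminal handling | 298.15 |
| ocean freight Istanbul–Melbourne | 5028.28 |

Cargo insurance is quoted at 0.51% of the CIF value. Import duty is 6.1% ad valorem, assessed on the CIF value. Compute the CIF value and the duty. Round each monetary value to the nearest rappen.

Let C be the CIF value. C = EXW price + pre-shipment costs + freight + 0.51% × C
C − 0.51% × C = 27382.45 + 179.14 + 219.21 + 298.15 + 5028.28
0.9949 × C = 33107.23
C = 33107.23 / 0.9949 = 33276.94
Insurance premium = 0.51% × 33276.94 = 169.71
Import duty = 33276.94 × 6.1% = 2029.89

CIF value: CHF 33276.94; import duty: CHF 2029.89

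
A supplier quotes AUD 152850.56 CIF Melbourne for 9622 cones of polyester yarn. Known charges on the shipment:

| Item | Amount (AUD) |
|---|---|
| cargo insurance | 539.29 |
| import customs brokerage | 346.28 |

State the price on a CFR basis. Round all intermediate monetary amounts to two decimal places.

CFR price: AUD 152311.27

Not relevant to the conversion: brokerage — on the buyer under both terms; not part of either seller's price.
From CIF to CFR, the seller no longer bears: insurance.
CFR price = 152850.56 − 539.29 = 152311.27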